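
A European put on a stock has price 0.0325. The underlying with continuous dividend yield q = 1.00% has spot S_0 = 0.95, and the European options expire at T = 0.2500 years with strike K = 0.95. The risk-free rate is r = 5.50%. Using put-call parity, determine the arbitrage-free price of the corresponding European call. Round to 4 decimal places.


Put-call parity: C - P = S_0 * exp(-qT) - K * exp(-rT).
S_0 * exp(-qT) = 0.9500 * 0.99750312 = 0.94762797
K * exp(-rT) = 0.9500 * 0.98634410 = 0.93702689
C = P + S*exp(-qT) - K*exp(-rT)
C = 0.0325 + 0.94762797 - 0.93702689 = 0.0431

Answer: Call price = 0.0431


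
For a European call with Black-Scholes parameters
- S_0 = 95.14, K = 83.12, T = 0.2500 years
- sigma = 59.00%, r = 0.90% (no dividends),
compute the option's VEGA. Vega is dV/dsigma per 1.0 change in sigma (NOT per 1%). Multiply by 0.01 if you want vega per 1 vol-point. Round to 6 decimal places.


d1 = 0.6129716753; d2 = 0.3179716753
phi(d1) = 0.3306133641; exp(-qT) = 1.0000000000; exp(-rT) = 0.9977525294
Vega = S * exp(-qT) * phi(d1) * sqrt(T) = 95.1400 * 1.0000000000 * 0.3306133641 * 0.5000000000 = 15.727278

Answer: Vega = 15.727278


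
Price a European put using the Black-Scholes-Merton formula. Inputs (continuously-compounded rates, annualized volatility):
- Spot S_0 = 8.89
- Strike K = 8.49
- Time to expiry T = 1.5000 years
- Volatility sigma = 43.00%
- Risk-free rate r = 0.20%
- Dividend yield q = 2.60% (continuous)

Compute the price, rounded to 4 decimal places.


d1 = (ln(S/K) + (r - q + 0.5*sigma^2) * T) / (sigma * sqrt(T)) = 0.28238069
d2 = d1 - sigma * sqrt(T) = -0.24425961
exp(-rT) = 0.99700450; exp(-qT) = 0.96175071
P = K * exp(-rT) * N(-d2) - S_0 * exp(-qT) * N(-d1)
N(-d1) = 0.38882581; N(-d2) = 0.59648512
P = 8.4900 * 0.99700450 * 0.59648512 - 8.8900 * 0.96175071 * 0.38882581 = 1.7245

Answer: Price = 1.7245


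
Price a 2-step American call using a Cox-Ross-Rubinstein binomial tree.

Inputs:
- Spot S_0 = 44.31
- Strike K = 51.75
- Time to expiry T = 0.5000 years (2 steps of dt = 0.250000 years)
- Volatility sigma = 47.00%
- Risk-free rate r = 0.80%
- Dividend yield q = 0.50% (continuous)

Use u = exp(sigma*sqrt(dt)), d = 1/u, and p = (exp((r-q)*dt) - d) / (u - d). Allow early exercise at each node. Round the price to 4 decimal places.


Answer: Price = V(0,0) = 3.7440

Derivation:
dt = T/N = 0.250000
u = exp(sigma*sqrt(dt)) = 1.264909; d = 1/u = 0.790571
p = (exp((r-q)*dt) - d) / (u - d) = 0.443101
Discount per step: exp(-r*dt) = 0.998002
Stock lattice S(k, i) with i counting down-moves:
  k=0: S(0,0) = 44.3100
  k=1: S(1,0) = 56.0481; S(1,1) = 35.0302
  k=2: S(2,0) = 70.8957; S(2,1) = 44.3100; S(2,2) = 27.6939
Terminal payoffs V(N, i) = max(S_T - K, 0):
  V(2,0) = 19.145743; V(2,1) = 0.000000; V(2,2) = 0.000000
Backward induction: V(k, i) = exp(-r*dt) * [p * V(k+1, i) + (1-p) * V(k+1, i+1)]; then take max(V_cont, immediate exercise) for American.
  V(1,0) = exp(-r*dt) * [p*19.145743 + (1-p)*0.000000] = 8.466541; exercise = 4.298108; V(1,0) = max -> 8.466541
  V(1,1) = exp(-r*dt) * [p*0.000000 + (1-p)*0.000000] = 0.000000; exercise = 0.000000; V(1,1) = max -> 0.000000
  V(0,0) = exp(-r*dt) * [p*8.466541 + (1-p)*0.000000] = 3.744034; exercise = 0.000000; V(0,0) = max -> 3.744034


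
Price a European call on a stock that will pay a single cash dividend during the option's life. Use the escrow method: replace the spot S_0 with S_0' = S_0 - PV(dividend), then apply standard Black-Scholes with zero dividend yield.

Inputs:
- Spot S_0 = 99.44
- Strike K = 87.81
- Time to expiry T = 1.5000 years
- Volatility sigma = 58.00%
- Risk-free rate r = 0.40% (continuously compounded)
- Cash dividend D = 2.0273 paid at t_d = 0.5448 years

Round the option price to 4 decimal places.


PV(D) = D * exp(-r * t_d) = 2.0273 * 0.99782317 = 2.02288692
S_0' = S_0 - PV(D) = 99.4400 - 2.02288692 = 97.41711308
d1 = (ln(S_0'/K) + (r + sigma^2/2)*T) / (sigma*sqrt(T)) = 0.50978457
d2 = d1 - sigma*sqrt(T) = -0.20056745
exp(-rT) = 0.99401796
N(d1) = 0.69489880; N(d2) = 0.42051841
C = S_0' * N(d1) - K * exp(-rT) * N(d2) = 97.41711308 * 0.69489880 - 87.8100 * 0.99401796 * 0.42051841 = 30.9902

Answer: Price = 30.9902


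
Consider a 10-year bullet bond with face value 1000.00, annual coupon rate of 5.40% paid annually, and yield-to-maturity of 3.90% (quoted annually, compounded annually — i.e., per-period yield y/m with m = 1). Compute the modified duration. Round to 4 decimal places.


Answer: Modified duration = 7.8070

Derivation:
Coupon per period c = face * coupon_rate / m = 54.000000
Periods per year m = 1; per-period yield y/m = 0.039000
Number of cashflows N = 10
Cashflows (t years, CF_t, discount factor 1/(1+y/m)^(m*t), PV):
  t = 1.0000: CF_t = 54.000000, DF = 0.962464, PV = 51.973051
  t = 2.0000: CF_t = 54.000000, DF = 0.926337, PV = 50.022186
  t = 3.0000: CF_t = 54.000000, DF = 0.891566, PV = 48.144548
  t = 4.0000: CF_t = 54.000000, DF = 0.858100, PV = 46.337390
  t = 5.0000: CF_t = 54.000000, DF = 0.825890, PV = 44.598066
  t = 6.0000: CF_t = 54.000000, DF = 0.794889, PV = 42.924028
  t = 7.0000: CF_t = 54.000000, DF = 0.765052, PV = 41.312828
  t = 8.0000: CF_t = 54.000000, DF = 0.736335, PV = 39.762106
  t = 9.0000: CF_t = 54.000000, DF = 0.708696, PV = 38.269592
  t = 10.0000: CF_t = 1054.000000, DF = 0.682094, PV = 718.927565
Price P = sum_t PV_t = 1122.271360
First compute Macaulay numerator sum_t t * PV_t:
  t * PV_t at t = 1.0000: 51.973051
  t * PV_t at t = 2.0000: 100.044372
  t * PV_t at t = 3.0000: 144.433645
  t * PV_t at t = 4.0000: 185.349561
  t * PV_t at t = 5.0000: 222.990328
  t * PV_t at t = 6.0000: 257.544171
  t * PV_t at t = 7.0000: 289.189797
  t * PV_t at t = 8.0000: 318.096848
  t * PV_t at t = 9.0000: 344.426328
  t * PV_t at t = 10.0000: 7189.275645
Macaulay duration D = 9103.323746 / 1122.271360 = 8.111517
Modified duration = D / (1 + y/m) = 8.111517 / (1 + 0.039000) = 7.807043


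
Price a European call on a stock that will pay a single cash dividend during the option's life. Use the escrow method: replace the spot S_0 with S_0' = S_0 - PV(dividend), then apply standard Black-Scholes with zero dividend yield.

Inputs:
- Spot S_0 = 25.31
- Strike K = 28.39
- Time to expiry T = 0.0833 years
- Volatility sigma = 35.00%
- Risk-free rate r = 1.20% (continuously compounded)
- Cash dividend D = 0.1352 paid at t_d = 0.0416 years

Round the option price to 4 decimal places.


PV(D) = D * exp(-r * t_d) = 0.1352 * 0.99950092 = 0.13513253
S_0' = S_0 - PV(D) = 25.3100 - 0.13513253 = 25.17486747
d1 = (ln(S_0'/K) + (r + sigma^2/2)*T) / (sigma*sqrt(T)) = -1.12941486
d2 = d1 - sigma*sqrt(T) = -1.23043095
exp(-rT) = 0.99900090
N(d1) = 0.12936143; N(d2) = 0.10926788
C = S_0' * N(d1) - K * exp(-rT) * N(d2) = 25.17486747 * 0.12936143 - 28.3900 * 0.99900090 * 0.10926788 = 0.1576

Answer: Price = 0.1576


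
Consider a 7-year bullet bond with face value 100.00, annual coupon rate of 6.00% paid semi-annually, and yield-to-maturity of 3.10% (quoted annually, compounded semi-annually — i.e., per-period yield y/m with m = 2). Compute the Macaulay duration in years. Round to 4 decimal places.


Answer: Macaulay duration = 5.9287 years

Derivation:
Coupon per period c = face * coupon_rate / m = 3.000000
Periods per year m = 2; per-period yield y/m = 0.015500
Number of cashflows N = 14
Cashflows (t years, CF_t, discount factor 1/(1+y/m)^(m*t), PV):
  t = 0.5000: CF_t = 3.000000, DF = 0.984737, PV = 2.954210
  t = 1.0000: CF_t = 3.000000, DF = 0.969706, PV = 2.909118
  t = 1.5000: CF_t = 3.000000, DF = 0.954905, PV = 2.864715
  t = 2.0000: CF_t = 3.000000, DF = 0.940330, PV = 2.820990
  t = 2.5000: CF_t = 3.000000, DF = 0.925977, PV = 2.777932
  t = 3.0000: CF_t = 3.000000, DF = 0.911844, PV = 2.735531
  t = 3.5000: CF_t = 3.000000, DF = 0.897926, PV = 2.693778
  t = 4.0000: CF_t = 3.000000, DF = 0.884220, PV = 2.652661
  t = 4.5000: CF_t = 3.000000, DF = 0.870724, PV = 2.612173
  t = 5.0000: CF_t = 3.000000, DF = 0.857434, PV = 2.572302
  t = 5.5000: CF_t = 3.000000, DF = 0.844347, PV = 2.533040
  t = 6.0000: CF_t = 3.000000, DF = 0.831459, PV = 2.494377
  t = 6.5000: CF_t = 3.000000, DF = 0.818768, PV = 2.456304
  t = 7.0000: CF_t = 103.000000, DF = 0.806271, PV = 83.045908
Price P = sum_t PV_t = 118.123040
Macaulay numerator sum_t t * PV_t:
  t * PV_t at t = 0.5000: 1.477105
  t * PV_t at t = 1.0000: 2.909118
  t * PV_t at t = 1.5000: 4.297073
  t * PV_t at t = 2.0000: 5.641980
  t * PV_t at t = 2.5000: 6.944830
  t * PV_t at t = 3.0000: 8.206594
  t * PV_t at t = 3.5000: 9.428222
  t * PV_t at t = 4.0000: 10.610646
  t * PV_t at t = 4.5000: 11.754778
  t * PV_t at t = 5.0000: 12.861511
  t * PV_t at t = 5.5000: 13.931720
  t * PV_t at t = 6.0000: 14.966263
  t * PV_t at t = 6.5000: 15.965979
  t * PV_t at t = 7.0000: 581.321354
Macaulay duration D = (sum_t t * PV_t) / P = 700.317172 / 118.123040 = 5.928709


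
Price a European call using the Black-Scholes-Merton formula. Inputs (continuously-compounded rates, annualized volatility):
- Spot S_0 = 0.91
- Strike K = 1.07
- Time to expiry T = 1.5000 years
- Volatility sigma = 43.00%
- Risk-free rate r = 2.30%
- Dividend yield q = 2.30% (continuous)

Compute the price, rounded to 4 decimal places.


Answer: Price = 0.1304

Derivation:
d1 = (ln(S/K) + (r - q + 0.5*sigma^2) * T) / (sigma * sqrt(T)) = -0.04423195
d2 = d1 - sigma * sqrt(T) = -0.57087225
exp(-rT) = 0.96608834; exp(-qT) = 0.96608834
C = S_0 * exp(-qT) * N(d1) - K * exp(-rT) * N(d2)
N(d1) = 0.48235976; N(d2) = 0.28404312
C = 0.9100 * 0.96608834 * 0.48235976 - 1.0700 * 0.96608834 * 0.28404312 = 0.1304


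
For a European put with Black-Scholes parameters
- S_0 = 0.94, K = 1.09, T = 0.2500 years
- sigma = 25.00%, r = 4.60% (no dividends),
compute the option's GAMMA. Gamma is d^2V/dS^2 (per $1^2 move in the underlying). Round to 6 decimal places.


d1 = -1.0299247997; d2 = -1.1549247997
phi(d1) = 0.2347319440; exp(-qT) = 1.0000000000; exp(-rT) = 0.9885658722
Gamma = exp(-qT) * phi(d1) / (S * sigma * sqrt(T)) = 1.0000000000 * 0.2347319440 / (0.9400 * 0.2500 * 0.5000000000) = 1.997719

Answer: Gamma = 1.997719


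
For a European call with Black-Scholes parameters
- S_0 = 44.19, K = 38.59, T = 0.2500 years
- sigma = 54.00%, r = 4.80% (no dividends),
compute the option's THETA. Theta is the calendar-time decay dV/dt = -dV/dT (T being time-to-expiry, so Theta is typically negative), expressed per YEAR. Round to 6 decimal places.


Answer: Theta = -8.755144

Derivation:
d1 = 0.6813160874; d2 = 0.4113160874
phi(d1) = 0.3163094290; exp(-qT) = 1.0000000000; exp(-rT) = 0.9880717129
Theta = -S*exp(-qT)*phi(d1)*sigma/(2*sqrt(T)) - r*K*exp(-rT)*N(d2) + q*S*exp(-qT)*N(d1)
N(d1) = 0.7521642470; N(d2) = 0.6595796126; sqrt(T) = 0.5000000000
Term 1 = -44.1900 * 1.0000000000 * 0.3163094290 * 0.5400 / (2 * 0.5000000000) = -7.5479653805
Term 2 = -0.0480 * 38.5900 * 0.9880717129 * 0.6595796126 = -1.2071790933
Term 3 = 0 (no dividend yield, q = 0)
Theta = -7.5479653805 + (-1.2071790933) + (0.0000000000) = -8.755144


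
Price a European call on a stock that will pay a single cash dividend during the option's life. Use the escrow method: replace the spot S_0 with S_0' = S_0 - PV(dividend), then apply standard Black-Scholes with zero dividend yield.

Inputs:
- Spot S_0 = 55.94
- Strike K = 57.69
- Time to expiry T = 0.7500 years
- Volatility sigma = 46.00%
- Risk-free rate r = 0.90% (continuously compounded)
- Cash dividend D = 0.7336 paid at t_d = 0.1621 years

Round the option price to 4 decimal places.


PV(D) = D * exp(-r * t_d) = 0.7336 * 0.99854216 = 0.73253053
S_0' = S_0 - PV(D) = 55.9400 - 0.73253053 = 55.20746947
d1 = (ln(S_0'/K) + (r + sigma^2/2)*T) / (sigma*sqrt(T)) = 0.10571638
d2 = d1 - sigma*sqrt(T) = -0.29265531
exp(-rT) = 0.99327273
N(d1) = 0.54209631; N(d2) = 0.38489282
C = S_0' * N(d1) - K * exp(-rT) * N(d2) = 55.20746947 * 0.54209631 - 57.6900 * 0.99327273 * 0.38489282 = 7.8727

Answer: Price = 7.8727


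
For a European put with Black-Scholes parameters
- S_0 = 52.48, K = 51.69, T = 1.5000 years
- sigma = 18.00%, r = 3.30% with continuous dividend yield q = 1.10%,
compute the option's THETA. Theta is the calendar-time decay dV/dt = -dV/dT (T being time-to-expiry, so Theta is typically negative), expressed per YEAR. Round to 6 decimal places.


d1 = 0.3287206409; d2 = 0.1082665640
phi(d1) = 0.3779599040; exp(-qT) = 0.9836353794; exp(-rT) = 0.9517051581
Theta = -S*exp(-qT)*phi(d1)*sigma/(2*sqrt(T)) + r*K*exp(-rT)*N(-d2) - q*S*exp(-qT)*N(-d1)
N(-d1) = 0.3711834257; N(-d2) = 0.4568921224; sqrt(T) = 1.2247448714
Term 1 = -52.4800 * 0.9836353794 * 0.3779599040 * 0.1800 / (2 * 1.2247448714) = -1.4337405794
Term 2 = 0.0330 * 51.6900 * 0.9517051581 * 0.4568921224 = 0.7417141517
Term 3 = -0.0110 * 52.4800 * 0.9836353794 * 0.3711834257 = -0.2107702100
Theta = -1.4337405794 + (0.7417141517) + (-0.2107702100) = -0.902797

Answer: Theta = -0.902797


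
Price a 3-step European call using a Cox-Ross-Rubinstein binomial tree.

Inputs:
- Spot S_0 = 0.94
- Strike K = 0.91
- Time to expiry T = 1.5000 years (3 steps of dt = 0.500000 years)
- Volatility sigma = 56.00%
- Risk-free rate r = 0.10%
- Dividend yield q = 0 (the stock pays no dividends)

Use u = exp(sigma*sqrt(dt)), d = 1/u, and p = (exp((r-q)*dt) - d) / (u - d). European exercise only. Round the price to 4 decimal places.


Answer: Price = V(0,0) = 0.2832

Derivation:
dt = T/N = 0.500000
u = exp(sigma*sqrt(dt)) = 1.485839; d = 1/u = 0.673020
p = (exp((r-q)*dt) - d) / (u - d) = 0.402894
Discount per step: exp(-r*dt) = 0.999500
Stock lattice S(k, i) with i counting down-moves:
  k=0: S(0,0) = 0.9400
  k=1: S(1,0) = 1.3967; S(1,1) = 0.6326
  k=2: S(2,0) = 2.0753; S(2,1) = 0.9400; S(2,2) = 0.4258
  k=3: S(3,0) = 3.0835; S(3,1) = 1.3967; S(3,2) = 0.6326; S(3,3) = 0.2866
Terminal payoffs V(N, i) = max(S_T - K, 0):
  V(3,0) = 2.173496; V(3,1) = 0.486689; V(3,2) = 0.000000; V(3,3) = 0.000000
Backward induction: V(k, i) = exp(-r*dt) * [p * V(k+1, i) + (1-p) * V(k+1, i+1)].
  V(2,0) = exp(-r*dt) * [p*2.173496 + (1-p)*0.486689] = 1.165710
  V(2,1) = exp(-r*dt) * [p*0.486689 + (1-p)*0.000000] = 0.195986
  V(2,2) = exp(-r*dt) * [p*0.000000 + (1-p)*0.000000] = 0.000000
  V(1,0) = exp(-r*dt) * [p*1.165710 + (1-p)*0.195986] = 0.586389
  V(1,1) = exp(-r*dt) * [p*0.195986 + (1-p)*0.000000] = 0.078922
  V(0,0) = exp(-r*dt) * [p*0.586389 + (1-p)*0.078922] = 0.283236


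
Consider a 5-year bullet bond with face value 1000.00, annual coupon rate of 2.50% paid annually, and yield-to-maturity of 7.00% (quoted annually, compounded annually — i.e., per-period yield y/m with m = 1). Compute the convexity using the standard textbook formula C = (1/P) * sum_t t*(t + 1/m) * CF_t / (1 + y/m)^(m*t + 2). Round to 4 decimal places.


Answer: Convexity = 24.3435

Derivation:
Coupon per period c = face * coupon_rate / m = 25.000000
Periods per year m = 1; per-period yield y/m = 0.070000
Number of cashflows N = 5
Cashflows (t years, CF_t, discount factor 1/(1+y/m)^(m*t), PV):
  t = 1.0000: CF_t = 25.000000, DF = 0.934579, PV = 23.364486
  t = 2.0000: CF_t = 25.000000, DF = 0.873439, PV = 21.835968
  t = 3.0000: CF_t = 25.000000, DF = 0.816298, PV = 20.407447
  t = 4.0000: CF_t = 25.000000, DF = 0.762895, PV = 19.072380
  t = 5.0000: CF_t = 1025.000000, DF = 0.712986, PV = 730.810834
Price P = sum_t PV_t = 815.491115
Convexity numerator sum_t t*(t + 1/m) * CF_t / (1+y/m)^(m*t + 2):
  t = 1.0000: term = 40.814894
  t = 2.0000: term = 114.434282
  t = 3.0000: term = 213.895854
  t = 4.0000: term = 333.171112
  t = 5.0000: term = 19149.554563
Convexity = (1/P) * sum = 19851.870704 / 815.491115 = 24.343454


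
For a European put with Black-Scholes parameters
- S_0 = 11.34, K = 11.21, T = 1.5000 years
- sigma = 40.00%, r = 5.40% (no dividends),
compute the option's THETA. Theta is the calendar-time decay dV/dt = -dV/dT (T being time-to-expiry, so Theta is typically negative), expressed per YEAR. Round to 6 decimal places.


d1 = 0.4338251708; d2 = -0.0560727777
phi(d1) = 0.3631131909; exp(-qT) = 1.0000000000; exp(-rT) = 0.9221936914
Theta = -S*exp(-qT)*phi(d1)*sigma/(2*sqrt(T)) + r*K*exp(-rT)*N(-d2) - q*S*exp(-qT)*N(-d1)
N(-d1) = 0.3322077009; N(-d2) = 0.5223580850; sqrt(T) = 1.2247448714
Term 1 = -11.3400 * 1.0000000000 * 0.3631131909 * 0.4000 / (2 * 1.2247448714) = -0.6724181796
Term 2 = 0.0540 * 11.2100 * 0.9221936914 * 0.5223580850 = 0.2916015582
Term 3 = 0 (no dividend yield, q = 0)
Theta = -0.6724181796 + (0.2916015582) + (0.0000000000) = -0.380817

Answer: Theta = -0.380817


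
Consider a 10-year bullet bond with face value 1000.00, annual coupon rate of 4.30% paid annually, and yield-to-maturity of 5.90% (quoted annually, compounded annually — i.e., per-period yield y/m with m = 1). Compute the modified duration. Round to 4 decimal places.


Answer: Modified duration = 7.7501

Derivation:
Coupon per period c = face * coupon_rate / m = 43.000000
Periods per year m = 1; per-period yield y/m = 0.059000
Number of cashflows N = 10
Cashflows (t years, CF_t, discount factor 1/(1+y/m)^(m*t), PV):
  t = 1.0000: CF_t = 43.000000, DF = 0.944287, PV = 40.604344
  t = 2.0000: CF_t = 43.000000, DF = 0.891678, PV = 38.342156
  t = 3.0000: CF_t = 43.000000, DF = 0.842000, PV = 36.206002
  t = 4.0000: CF_t = 43.000000, DF = 0.795090, PV = 34.188860
  t = 5.0000: CF_t = 43.000000, DF = 0.750793, PV = 32.284098
  t = 6.0000: CF_t = 43.000000, DF = 0.708964, PV = 30.485456
  t = 7.0000: CF_t = 43.000000, DF = 0.669466, PV = 28.787022
  t = 8.0000: CF_t = 43.000000, DF = 0.632168, PV = 27.183212
  t = 9.0000: CF_t = 43.000000, DF = 0.596948, PV = 25.668756
  t = 10.0000: CF_t = 1043.000000, DF = 0.563690, PV = 587.928763
Price P = sum_t PV_t = 881.678668
First compute Macaulay numerator sum_t t * PV_t:
  t * PV_t at t = 1.0000: 40.604344
  t * PV_t at t = 2.0000: 76.684313
  t * PV_t at t = 3.0000: 108.618007
  t * PV_t at t = 4.0000: 136.755439
  t * PV_t at t = 5.0000: 161.420489
  t * PV_t at t = 6.0000: 182.912736
  t * PV_t at t = 7.0000: 201.509152
  t * PV_t at t = 8.0000: 217.465697
  t * PV_t at t = 9.0000: 231.018800
  t * PV_t at t = 10.0000: 5879.287628
Macaulay duration D = 7236.276604 / 881.678668 = 8.207385
Modified duration = D / (1 + y/m) = 8.207385 / (1 + 0.059000) = 7.750128


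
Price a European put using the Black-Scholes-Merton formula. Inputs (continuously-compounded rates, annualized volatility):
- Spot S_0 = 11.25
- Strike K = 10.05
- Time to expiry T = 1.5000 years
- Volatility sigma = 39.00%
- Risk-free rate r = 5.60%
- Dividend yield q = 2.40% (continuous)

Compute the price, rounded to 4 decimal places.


Answer: Price = 1.1945

Derivation:
d1 = (ln(S/K) + (r - q + 0.5*sigma^2) * T) / (sigma * sqrt(T)) = 0.57546364
d2 = d1 - sigma * sqrt(T) = 0.09781314
exp(-rT) = 0.91943126; exp(-qT) = 0.96464029
P = K * exp(-rT) * N(-d2) - S_0 * exp(-qT) * N(-d1)
N(-d1) = 0.28248889; N(-d2) = 0.46104034
P = 10.0500 * 0.91943126 * 0.46104034 - 11.2500 * 0.96464029 * 0.28248889 = 1.1945


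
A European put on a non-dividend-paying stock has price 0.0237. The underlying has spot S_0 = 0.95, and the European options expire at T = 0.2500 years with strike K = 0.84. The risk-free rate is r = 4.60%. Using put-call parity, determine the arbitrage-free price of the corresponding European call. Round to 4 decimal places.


Answer: Call price = 0.1433

Derivation:
Put-call parity: C - P = S_0 * exp(-qT) - K * exp(-rT).
S_0 * exp(-qT) = 0.9500 * 1.00000000 = 0.95000000
K * exp(-rT) = 0.8400 * 0.98856587 = 0.83039533
C = P + S*exp(-qT) - K*exp(-rT)
C = 0.0237 + 0.95000000 - 0.83039533 = 0.1433


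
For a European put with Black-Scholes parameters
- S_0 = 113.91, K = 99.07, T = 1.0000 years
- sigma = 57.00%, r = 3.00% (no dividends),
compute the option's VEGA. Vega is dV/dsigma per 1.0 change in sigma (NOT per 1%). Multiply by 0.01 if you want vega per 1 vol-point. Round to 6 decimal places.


Answer: Vega = 38.352122

Derivation:
d1 = 0.5825122665; d2 = 0.0125122665
phi(d1) = 0.3366879293; exp(-qT) = 1.0000000000; exp(-rT) = 0.9704455335
Vega = S * exp(-qT) * phi(d1) * sqrt(T) = 113.9100 * 1.0000000000 * 0.3366879293 * 1.0000000000 = 38.352122


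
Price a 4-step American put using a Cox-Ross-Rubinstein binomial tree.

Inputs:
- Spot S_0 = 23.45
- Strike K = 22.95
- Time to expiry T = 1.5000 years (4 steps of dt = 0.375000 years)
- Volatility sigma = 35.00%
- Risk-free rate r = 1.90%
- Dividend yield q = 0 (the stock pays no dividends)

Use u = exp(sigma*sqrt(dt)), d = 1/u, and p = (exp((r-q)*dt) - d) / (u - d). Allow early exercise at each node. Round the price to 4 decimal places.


Answer: Price = V(0,0) = 3.2495

Derivation:
dt = T/N = 0.375000
u = exp(sigma*sqrt(dt)) = 1.239032; d = 1/u = 0.807082
p = (exp((r-q)*dt) - d) / (u - d) = 0.463175
Discount per step: exp(-r*dt) = 0.992900
Stock lattice S(k, i) with i counting down-moves:
  k=0: S(0,0) = 23.4500
  k=1: S(1,0) = 29.0553; S(1,1) = 18.9261
  k=2: S(2,0) = 36.0004; S(2,1) = 23.4500; S(2,2) = 15.2749
  k=3: S(3,0) = 44.6057; S(3,1) = 29.0553; S(3,2) = 18.9261; S(3,3) = 12.3281
  k=4: S(4,0) = 55.2679; S(4,1) = 36.0004; S(4,2) = 23.4500; S(4,3) = 15.2749; S(4,4) = 9.9498
Terminal payoffs V(N, i) = max(K - S_T, 0):
  V(4,0) = 0.000000; V(4,1) = 0.000000; V(4,2) = 0.000000; V(4,3) = 7.675118; V(4,4) = 13.000233
Backward induction: V(k, i) = exp(-r*dt) * [p * V(k+1, i) + (1-p) * V(k+1, i+1)]; then take max(V_cont, immediate exercise) for American.
  V(3,0) = exp(-r*dt) * [p*0.000000 + (1-p)*0.000000] = 0.000000; exercise = 0.000000; V(3,0) = max -> 0.000000
  V(3,1) = exp(-r*dt) * [p*0.000000 + (1-p)*0.000000] = 0.000000; exercise = 0.000000; V(3,1) = max -> 0.000000
  V(3,2) = exp(-r*dt) * [p*0.000000 + (1-p)*7.675118] = 4.090940; exercise = 4.023934; V(3,2) = max -> 4.090940
  V(3,3) = exp(-r*dt) * [p*7.675118 + (1-p)*13.000233] = 10.458984; exercise = 10.621922; V(3,3) = max -> 10.621922
  V(2,0) = exp(-r*dt) * [p*0.000000 + (1-p)*0.000000] = 0.000000; exercise = 0.000000; V(2,0) = max -> 0.000000
  V(2,1) = exp(-r*dt) * [p*0.000000 + (1-p)*4.090940] = 2.180525; exercise = 0.000000; V(2,1) = max -> 2.180525
  V(2,2) = exp(-r*dt) * [p*4.090940 + (1-p)*10.621922] = 7.542995; exercise = 7.675118; V(2,2) = max -> 7.675118
  V(1,0) = exp(-r*dt) * [p*0.000000 + (1-p)*2.180525] = 1.162249; exercise = 0.000000; V(1,0) = max -> 1.162249
  V(1,1) = exp(-r*dt) * [p*2.180525 + (1-p)*7.675118] = 5.093735; exercise = 4.023934; V(1,1) = max -> 5.093735
  V(0,0) = exp(-r*dt) * [p*1.162249 + (1-p)*5.093735] = 3.249531; exercise = 0.000000; V(0,0) = max -> 3.249531


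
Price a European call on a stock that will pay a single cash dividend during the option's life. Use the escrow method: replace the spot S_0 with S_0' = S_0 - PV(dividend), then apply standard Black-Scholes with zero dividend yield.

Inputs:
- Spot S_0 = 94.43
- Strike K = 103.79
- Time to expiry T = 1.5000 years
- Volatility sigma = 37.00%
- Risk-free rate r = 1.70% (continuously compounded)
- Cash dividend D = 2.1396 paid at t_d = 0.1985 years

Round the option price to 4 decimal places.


PV(D) = D * exp(-r * t_d) = 2.1396 * 0.99663119 = 2.13239209
S_0' = S_0 - PV(D) = 94.4300 - 2.13239209 = 92.29760791
d1 = (ln(S_0'/K) + (r + sigma^2/2)*T) / (sigma*sqrt(T)) = 0.02388495
d2 = d1 - sigma*sqrt(T) = -0.42927065
exp(-rT) = 0.97482238
N(d1) = 0.50952781; N(d2) = 0.33386313
C = S_0' * N(d1) - K * exp(-rT) * N(d2) = 92.29760791 * 0.50952781 - 103.7900 * 0.97482238 * 0.33386313 = 13.2490

Answer: Price = 13.2490


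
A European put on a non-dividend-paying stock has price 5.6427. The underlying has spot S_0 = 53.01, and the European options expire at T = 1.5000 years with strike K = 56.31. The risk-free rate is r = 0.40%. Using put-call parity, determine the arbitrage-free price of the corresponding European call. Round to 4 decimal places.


Answer: Call price = 2.6795

Derivation:
Put-call parity: C - P = S_0 * exp(-qT) - K * exp(-rT).
S_0 * exp(-qT) = 53.0100 * 1.00000000 = 53.01000000
K * exp(-rT) = 56.3100 * 0.99401796 = 55.97315156
C = P + S*exp(-qT) - K*exp(-rT)
C = 5.6427 + 53.01000000 - 55.97315156 = 2.6795


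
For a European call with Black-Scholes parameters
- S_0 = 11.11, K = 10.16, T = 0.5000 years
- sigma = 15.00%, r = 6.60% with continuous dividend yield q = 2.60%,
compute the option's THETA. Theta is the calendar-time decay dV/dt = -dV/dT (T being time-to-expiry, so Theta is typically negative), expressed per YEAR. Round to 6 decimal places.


d1 = 1.0843450576; d2 = 0.9782790404
phi(d1) = 0.2216090169; exp(-qT) = 0.9870841350; exp(-rT) = 0.9675385596
Theta = -S*exp(-qT)*phi(d1)*sigma/(2*sqrt(T)) - r*K*exp(-rT)*N(d2) + q*S*exp(-qT)*N(d1)
N(d1) = 0.8608940828; N(d2) = 0.8360318333; sqrt(T) = 0.7071067812
Term 1 = -11.1100 * 0.9870841350 * 0.2216090169 * 0.1500 / (2 * 0.7071067812) = -0.2577697314
Term 2 = -0.0660 * 10.1600 * 0.9675385596 * 0.8360318333 = -0.5424113141
Term 3 = 0.0260 * 11.1100 * 0.9870841350 * 0.8608940828 = 0.2454659750
Theta = -0.2577697314 + (-0.5424113141) + (0.2454659750) = -0.554715

Answer: Theta = -0.554715


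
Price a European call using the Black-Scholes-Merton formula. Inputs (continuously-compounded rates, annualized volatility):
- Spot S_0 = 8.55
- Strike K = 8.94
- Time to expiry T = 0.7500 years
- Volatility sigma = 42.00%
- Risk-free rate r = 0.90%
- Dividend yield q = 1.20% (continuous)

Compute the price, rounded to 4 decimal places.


d1 = (ln(S/K) + (r - q + 0.5*sigma^2) * T) / (sigma * sqrt(T)) = 0.05304940
d2 = d1 - sigma * sqrt(T) = -0.31068127
exp(-rT) = 0.99327273; exp(-qT) = 0.99104038
C = S_0 * exp(-qT) * N(d1) - K * exp(-rT) * N(d2)
N(d1) = 0.52115373; N(d2) = 0.37802147
C = 8.5500 * 0.99104038 * 0.52115373 - 8.9400 * 0.99327273 * 0.37802147 = 1.0592

Answer: Price = 1.0592


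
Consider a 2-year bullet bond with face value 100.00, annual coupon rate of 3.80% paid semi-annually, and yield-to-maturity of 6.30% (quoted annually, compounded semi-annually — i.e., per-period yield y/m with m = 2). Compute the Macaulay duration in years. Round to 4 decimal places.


Answer: Macaulay duration = 1.9432 years

Derivation:
Coupon per period c = face * coupon_rate / m = 1.900000
Periods per year m = 2; per-period yield y/m = 0.031500
Number of cashflows N = 4
Cashflows (t years, CF_t, discount factor 1/(1+y/m)^(m*t), PV):
  t = 0.5000: CF_t = 1.900000, DF = 0.969462, PV = 1.841978
  t = 1.0000: CF_t = 1.900000, DF = 0.939856, PV = 1.785727
  t = 1.5000: CF_t = 1.900000, DF = 0.911155, PV = 1.731195
  t = 2.0000: CF_t = 101.900000, DF = 0.883330, PV = 90.011346
Price P = sum_t PV_t = 95.370245
Macaulay numerator sum_t t * PV_t:
  t * PV_t at t = 0.5000: 0.920989
  t * PV_t at t = 1.0000: 1.785727
  t * PV_t at t = 1.5000: 2.596792
  t * PV_t at t = 2.0000: 180.022691
Macaulay duration D = (sum_t t * PV_t) / P = 185.326200 / 95.370245 = 1.943229


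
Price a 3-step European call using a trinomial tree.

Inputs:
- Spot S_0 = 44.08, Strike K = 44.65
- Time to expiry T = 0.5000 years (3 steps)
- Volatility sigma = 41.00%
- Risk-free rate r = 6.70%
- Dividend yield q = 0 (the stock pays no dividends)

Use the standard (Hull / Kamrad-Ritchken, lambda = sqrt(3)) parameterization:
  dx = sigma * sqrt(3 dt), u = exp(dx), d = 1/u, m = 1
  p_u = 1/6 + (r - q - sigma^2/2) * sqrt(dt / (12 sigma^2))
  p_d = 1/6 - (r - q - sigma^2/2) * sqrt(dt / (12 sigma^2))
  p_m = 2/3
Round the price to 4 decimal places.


dt = T/N = 0.166667; dx = sigma*sqrt(3*dt) = 0.289914
u = exp(dx) = 1.336312; d = 1/u = 0.748328
p_u = 0.161766, p_m = 0.666667, p_d = 0.171568
Discount per step: exp(-r*dt) = 0.988895
Stock lattice S(k, j) with j the centered position index:
  k=0: S(0,+0) = 44.0800
  k=1: S(1,-1) = 32.9863; S(1,+0) = 44.0800; S(1,+1) = 58.9046
  k=2: S(2,-2) = 24.6846; S(2,-1) = 32.9863; S(2,+0) = 44.0800; S(2,+1) = 58.9046; S(2,+2) = 78.7150
  k=3: S(3,-3) = 18.4722; S(3,-2) = 24.6846; S(3,-1) = 32.9863; S(3,+0) = 44.0800; S(3,+1) = 58.9046; S(3,+2) = 78.7150; S(3,+3) = 105.1878
Terminal payoffs V(N, j) = max(S_T - K, 0):
  V(3,-3) = 0.000000; V(3,-2) = 0.000000; V(3,-1) = 0.000000; V(3,+0) = 0.000000; V(3,+1) = 14.254645; V(3,+2) = 34.064999; V(3,+3) = 60.537819
Backward induction: V(k, j) = exp(-r*dt) * [p_u * V(k+1, j+1) + p_m * V(k+1, j) + p_d * V(k+1, j-1)]
  V(2,-2) = exp(-r*dt) * [p_u*0.000000 + p_m*0.000000 + p_d*0.000000] = 0.000000
  V(2,-1) = exp(-r*dt) * [p_u*0.000000 + p_m*0.000000 + p_d*0.000000] = 0.000000
  V(2,+0) = exp(-r*dt) * [p_u*14.254645 + p_m*0.000000 + p_d*0.000000] = 2.280308
  V(2,+1) = exp(-r*dt) * [p_u*34.064999 + p_m*14.254645 + p_d*0.000000] = 14.846928
  V(2,+2) = exp(-r*dt) * [p_u*60.537819 + p_m*34.064999 + p_d*14.254645] = 34.560493
  V(1,-1) = exp(-r*dt) * [p_u*2.280308 + p_m*0.000000 + p_d*0.000000] = 0.364780
  V(1,+0) = exp(-r*dt) * [p_u*14.846928 + p_m*2.280308 + p_d*0.000000] = 3.878379
  V(1,+1) = exp(-r*dt) * [p_u*34.560493 + p_m*14.846928 + p_d*2.280308] = 15.703545
  V(0,+0) = exp(-r*dt) * [p_u*15.703545 + p_m*3.878379 + p_d*0.364780] = 5.130851

Answer: Price = V(0,0) = 5.1309


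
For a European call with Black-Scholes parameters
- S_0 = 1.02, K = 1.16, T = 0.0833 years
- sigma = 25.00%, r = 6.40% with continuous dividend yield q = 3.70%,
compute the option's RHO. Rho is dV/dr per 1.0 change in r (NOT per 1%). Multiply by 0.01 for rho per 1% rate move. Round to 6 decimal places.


Answer: Rho = 0.003550

Derivation:
d1 = -1.7152833541; d2 = -1.7874377026
phi(d1) = 0.0916262913; exp(-qT) = 0.9969226448; exp(-rT) = 0.9946829856
N(d2) = 0.0369333863
Rho = K*T*exp(-rT)*N(d2) = 1.1600 * 0.0833 * 0.9946829856 * 0.0369333863 = 0.003550


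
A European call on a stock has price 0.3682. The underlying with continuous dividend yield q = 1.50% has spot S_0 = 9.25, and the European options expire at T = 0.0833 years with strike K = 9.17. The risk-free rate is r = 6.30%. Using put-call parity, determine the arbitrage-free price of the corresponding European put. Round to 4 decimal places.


Put-call parity: C - P = S_0 * exp(-qT) - K * exp(-rT).
S_0 * exp(-qT) = 9.2500 * 0.99875128 = 9.23844934
K * exp(-rT) = 9.1700 * 0.99476585 = 9.12200281
P = C - S*exp(-qT) + K*exp(-rT)
P = 0.3682 - 9.23844934 + 9.12200281 = 0.2518

Answer: Put price = 0.2518


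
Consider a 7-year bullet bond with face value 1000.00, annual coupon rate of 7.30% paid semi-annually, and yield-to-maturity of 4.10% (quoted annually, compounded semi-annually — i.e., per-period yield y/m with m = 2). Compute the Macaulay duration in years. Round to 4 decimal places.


Answer: Macaulay duration = 5.7397 years

Derivation:
Coupon per period c = face * coupon_rate / m = 36.500000
Periods per year m = 2; per-period yield y/m = 0.020500
Number of cashflows N = 14
Cashflows (t years, CF_t, discount factor 1/(1+y/m)^(m*t), PV):
  t = 0.5000: CF_t = 36.500000, DF = 0.979912, PV = 35.766781
  t = 1.0000: CF_t = 36.500000, DF = 0.960227, PV = 35.048291
  t = 1.5000: CF_t = 36.500000, DF = 0.940938, PV = 34.344234
  t = 2.0000: CF_t = 36.500000, DF = 0.922036, PV = 33.654321
  t = 2.5000: CF_t = 36.500000, DF = 0.903514, PV = 32.978266
  t = 3.0000: CF_t = 36.500000, DF = 0.885364, PV = 32.315792
  t = 3.5000: CF_t = 36.500000, DF = 0.867579, PV = 31.666627
  t = 4.0000: CF_t = 36.500000, DF = 0.850151, PV = 31.030501
  t = 4.5000: CF_t = 36.500000, DF = 0.833073, PV = 30.407155
  t = 5.0000: CF_t = 36.500000, DF = 0.816338, PV = 29.796330
  t = 5.5000: CF_t = 36.500000, DF = 0.799939, PV = 29.197775
  t = 6.0000: CF_t = 36.500000, DF = 0.783870, PV = 28.611245
  t = 6.5000: CF_t = 36.500000, DF = 0.768123, PV = 28.036497
  t = 7.0000: CF_t = 1036.500000, DF = 0.752693, PV = 780.166288
Price P = sum_t PV_t = 1193.020103
Macaulay numerator sum_t t * PV_t:
  t * PV_t at t = 0.5000: 17.883390
  t * PV_t at t = 1.0000: 35.048291
  t * PV_t at t = 1.5000: 51.516351
  t * PV_t at t = 2.0000: 67.308641
  t * PV_t at t = 2.5000: 82.445665
  t * PV_t at t = 3.0000: 96.947377
  t * PV_t at t = 3.5000: 110.833193
  t * PV_t at t = 4.0000: 124.122005
  t * PV_t at t = 4.5000: 136.832196
  t * PV_t at t = 5.0000: 148.981649
  t * PV_t at t = 5.5000: 160.587765
  t * PV_t at t = 6.0000: 171.667470
  t * PV_t at t = 6.5000: 182.237229
  t * PV_t at t = 7.0000: 5461.164013
Macaulay duration D = (sum_t t * PV_t) / P = 6847.575238 / 1193.020103 = 5.739698


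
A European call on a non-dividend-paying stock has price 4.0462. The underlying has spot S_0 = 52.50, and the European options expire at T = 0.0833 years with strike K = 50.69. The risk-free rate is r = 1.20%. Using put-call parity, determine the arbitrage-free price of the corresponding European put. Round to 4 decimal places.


Answer: Put price = 2.1856

Derivation:
Put-call parity: C - P = S_0 * exp(-qT) - K * exp(-rT).
S_0 * exp(-qT) = 52.5000 * 1.00000000 = 52.50000000
K * exp(-rT) = 50.6900 * 0.99900090 = 50.63935559
P = C - S*exp(-qT) + K*exp(-rT)
P = 4.0462 - 52.50000000 + 50.63935559 = 2.1856


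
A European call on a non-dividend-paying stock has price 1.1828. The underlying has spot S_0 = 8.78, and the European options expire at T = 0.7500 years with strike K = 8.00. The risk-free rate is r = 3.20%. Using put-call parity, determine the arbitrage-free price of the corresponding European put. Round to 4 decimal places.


Put-call parity: C - P = S_0 * exp(-qT) - K * exp(-rT).
S_0 * exp(-qT) = 8.7800 * 1.00000000 = 8.78000000
K * exp(-rT) = 8.0000 * 0.97628571 = 7.81028568
P = C - S*exp(-qT) + K*exp(-rT)
P = 1.1828 - 8.78000000 + 7.81028568 = 0.2131

Answer: Put price = 0.2131


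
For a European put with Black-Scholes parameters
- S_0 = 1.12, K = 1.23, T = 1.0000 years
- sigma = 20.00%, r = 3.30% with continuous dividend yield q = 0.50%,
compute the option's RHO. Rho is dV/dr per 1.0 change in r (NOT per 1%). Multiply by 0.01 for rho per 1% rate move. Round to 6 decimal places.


Answer: Rho = -0.792386

Derivation:
d1 = -0.2284274204; d2 = -0.4284274204
phi(d1) = 0.3886686583; exp(-qT) = 0.9950124792; exp(-rT) = 0.9675385596
N(-d2) = 0.6658300176
Rho = -K*T*exp(-rT)*N(-d2) = -1.2300 * 1.0000 * 0.9675385596 * 0.6658300176 = -0.792386


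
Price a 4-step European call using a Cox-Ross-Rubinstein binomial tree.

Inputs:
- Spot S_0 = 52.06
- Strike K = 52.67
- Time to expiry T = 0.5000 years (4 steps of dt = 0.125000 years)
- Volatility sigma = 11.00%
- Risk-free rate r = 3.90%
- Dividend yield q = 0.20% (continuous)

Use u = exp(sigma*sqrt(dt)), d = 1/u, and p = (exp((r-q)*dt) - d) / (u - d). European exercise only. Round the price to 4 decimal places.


dt = T/N = 0.125000
u = exp(sigma*sqrt(dt)) = 1.039657; d = 1/u = 0.961856
p = (exp((r-q)*dt) - d) / (u - d) = 0.549862
Discount per step: exp(-r*dt) = 0.995137
Stock lattice S(k, i) with i counting down-moves:
  k=0: S(0,0) = 52.0600
  k=1: S(1,0) = 54.1245; S(1,1) = 50.0742
  k=2: S(2,0) = 56.2710; S(2,1) = 52.0600; S(2,2) = 48.1642
  k=3: S(3,0) = 58.5025; S(3,1) = 54.1245; S(3,2) = 50.0742; S(3,3) = 46.3270
  k=4: S(4,0) = 60.8225; S(4,1) = 56.2710; S(4,2) = 52.0600; S(4,3) = 48.1642; S(4,4) = 44.5599
Terminal payoffs V(N, i) = max(S_T - K, 0):
  V(4,0) = 8.152537; V(4,1) = 3.600963; V(4,2) = 0.000000; V(4,3) = 0.000000; V(4,4) = 0.000000
Backward induction: V(k, i) = exp(-r*dt) * [p * V(k+1, i) + (1-p) * V(k+1, i+1)].
  V(3,0) = exp(-r*dt) * [p*8.152537 + (1-p)*3.600963] = 6.074019
  V(3,1) = exp(-r*dt) * [p*3.600963 + (1-p)*0.000000] = 1.970405
  V(3,2) = exp(-r*dt) * [p*0.000000 + (1-p)*0.000000] = 0.000000
  V(3,3) = exp(-r*dt) * [p*0.000000 + (1-p)*0.000000] = 0.000000
  V(2,0) = exp(-r*dt) * [p*6.074019 + (1-p)*1.970405] = 4.206273
  V(2,1) = exp(-r*dt) * [p*1.970405 + (1-p)*0.000000] = 1.078183
  V(2,2) = exp(-r*dt) * [p*0.000000 + (1-p)*0.000000] = 0.000000
  V(1,0) = exp(-r*dt) * [p*4.206273 + (1-p)*1.078183] = 2.784594
  V(1,1) = exp(-r*dt) * [p*1.078183 + (1-p)*0.000000] = 0.589969
  V(0,0) = exp(-r*dt) * [p*2.784594 + (1-p)*0.589969] = 1.787973

Answer: Price = V(0,0) = 1.7880


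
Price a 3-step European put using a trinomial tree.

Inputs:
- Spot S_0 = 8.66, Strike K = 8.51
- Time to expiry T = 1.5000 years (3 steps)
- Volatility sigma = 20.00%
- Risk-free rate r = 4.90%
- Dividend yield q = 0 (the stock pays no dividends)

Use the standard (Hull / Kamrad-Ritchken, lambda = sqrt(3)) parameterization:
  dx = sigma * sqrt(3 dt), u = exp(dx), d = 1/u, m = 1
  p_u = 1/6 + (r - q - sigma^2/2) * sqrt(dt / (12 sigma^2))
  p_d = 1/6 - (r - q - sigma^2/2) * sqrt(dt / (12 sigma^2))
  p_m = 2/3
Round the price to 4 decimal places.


dt = T/N = 0.500000; dx = sigma*sqrt(3*dt) = 0.244949
u = exp(dx) = 1.277556; d = 1/u = 0.782744
p_u = 0.196265, p_m = 0.666667, p_d = 0.137069
Discount per step: exp(-r*dt) = 0.975798
Stock lattice S(k, j) with j the centered position index:
  k=0: S(0,+0) = 8.6600
  k=1: S(1,-1) = 6.7786; S(1,+0) = 8.6600; S(1,+1) = 11.0636
  k=2: S(2,-2) = 5.3059; S(2,-1) = 6.7786; S(2,+0) = 8.6600; S(2,+1) = 11.0636; S(2,+2) = 14.1344
  k=3: S(3,-3) = 4.1532; S(3,-2) = 5.3059; S(3,-1) = 6.7786; S(3,+0) = 8.6600; S(3,+1) = 11.0636; S(3,+2) = 14.1344; S(3,+3) = 18.0575
Terminal payoffs V(N, j) = max(K - S_T, 0):
  V(3,-3) = 4.356847; V(3,-2) = 3.204114; V(3,-1) = 1.731433; V(3,+0) = 0.000000; V(3,+1) = 0.000000; V(3,+2) = 0.000000; V(3,+3) = 0.000000
Backward induction: V(k, j) = exp(-r*dt) * [p_u * V(k+1, j+1) + p_m * V(k+1, j) + p_d * V(k+1, j-1)]
  V(2,-2) = exp(-r*dt) * [p_u*1.731433 + p_m*3.204114 + p_d*4.356847] = 2.998707
  V(2,-1) = exp(-r*dt) * [p_u*0.000000 + p_m*1.731433 + p_d*3.204114] = 1.554906
  V(2,+0) = exp(-r*dt) * [p_u*0.000000 + p_m*0.000000 + p_d*1.731433] = 0.231581
  V(2,+1) = exp(-r*dt) * [p_u*0.000000 + p_m*0.000000 + p_d*0.000000] = 0.000000
  V(2,+2) = exp(-r*dt) * [p_u*0.000000 + p_m*0.000000 + p_d*0.000000] = 0.000000
  V(1,-1) = exp(-r*dt) * [p_u*0.231581 + p_m*1.554906 + p_d*2.998707] = 1.456948
  V(1,+0) = exp(-r*dt) * [p_u*0.000000 + p_m*0.231581 + p_d*1.554906] = 0.358622
  V(1,+1) = exp(-r*dt) * [p_u*0.000000 + p_m*0.000000 + p_d*0.231581] = 0.030974
  V(0,+0) = exp(-r*dt) * [p_u*0.030974 + p_m*0.358622 + p_d*1.456948] = 0.434096

Answer: Price = V(0,0) = 0.4341


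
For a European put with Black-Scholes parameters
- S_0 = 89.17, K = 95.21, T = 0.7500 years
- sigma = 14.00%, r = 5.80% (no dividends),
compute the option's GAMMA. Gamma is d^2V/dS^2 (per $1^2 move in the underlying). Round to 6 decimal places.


Answer: Gamma = 0.036631

Derivation:
d1 = -0.1211637020; d2 = -0.2424072585
phi(d1) = 0.3960246372; exp(-qT) = 1.0000000000; exp(-rT) = 0.9574325541
Gamma = exp(-qT) * phi(d1) / (S * sigma * sqrt(T)) = 1.0000000000 * 0.3960246372 / (89.1700 * 0.1400 * 0.8660254038) = 0.036631


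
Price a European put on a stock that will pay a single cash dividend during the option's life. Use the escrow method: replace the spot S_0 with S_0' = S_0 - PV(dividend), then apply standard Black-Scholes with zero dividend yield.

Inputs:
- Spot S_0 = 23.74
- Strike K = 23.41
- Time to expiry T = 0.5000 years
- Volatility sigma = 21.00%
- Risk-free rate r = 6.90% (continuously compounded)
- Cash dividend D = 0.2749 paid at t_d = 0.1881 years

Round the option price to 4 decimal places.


Answer: Price = 0.9796

Derivation:
PV(D) = D * exp(-r * t_d) = 0.2749 * 0.98710496 = 0.27135515
S_0' = S_0 - PV(D) = 23.7400 - 0.27135515 = 23.46864485
d1 = (ln(S_0'/K) + (r + sigma^2/2)*T) / (sigma*sqrt(T)) = 0.32343055
d2 = d1 - sigma*sqrt(T) = 0.17493813
exp(-rT) = 0.96608834
N(-d1) = 0.37318460; N(-d2) = 0.43056412
P = K * exp(-rT) * N(-d2) - S_0' * N(-d1) = 23.4100 * 0.96608834 * 0.43056412 - 23.46864485 * 0.37318460 = 0.9796


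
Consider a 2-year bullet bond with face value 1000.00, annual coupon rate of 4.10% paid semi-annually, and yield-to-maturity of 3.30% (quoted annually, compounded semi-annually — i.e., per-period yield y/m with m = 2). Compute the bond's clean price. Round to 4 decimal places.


Coupon per period c = face * coupon_rate / m = 20.500000
Periods per year m = 2; per-period yield y/m = 0.016500
Number of cashflows N = 4
Cashflows (t years, CF_t, discount factor 1/(1+y/m)^(m*t), PV):
  t = 0.5000: CF_t = 20.500000, DF = 0.983768, PV = 20.167241
  t = 1.0000: CF_t = 20.500000, DF = 0.967799, PV = 19.839882
  t = 1.5000: CF_t = 20.500000, DF = 0.952090, PV = 19.517838
  t = 2.0000: CF_t = 1020.500000, DF = 0.936635, PV = 955.836206
Price P = sum_t PV_t = 1015.361167

Answer: Price = 1015.3612


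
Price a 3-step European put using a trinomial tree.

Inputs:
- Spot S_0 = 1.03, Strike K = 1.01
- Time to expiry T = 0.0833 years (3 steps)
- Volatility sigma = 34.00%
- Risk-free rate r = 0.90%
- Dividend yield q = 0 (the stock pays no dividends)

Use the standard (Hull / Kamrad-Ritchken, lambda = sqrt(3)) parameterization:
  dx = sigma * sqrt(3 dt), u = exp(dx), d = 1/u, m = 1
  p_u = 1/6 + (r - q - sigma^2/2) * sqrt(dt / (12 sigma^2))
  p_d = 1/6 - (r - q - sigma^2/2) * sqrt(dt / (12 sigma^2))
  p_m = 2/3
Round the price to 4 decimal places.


dt = T/N = 0.027767; dx = sigma*sqrt(3*dt) = 0.098130
u = exp(dx) = 1.103106; d = 1/u = 0.906531
p_u = 0.159762, p_m = 0.666667, p_d = 0.173571
Discount per step: exp(-r*dt) = 0.999750
Stock lattice S(k, j) with j the centered position index:
  k=0: S(0,+0) = 1.0300
  k=1: S(1,-1) = 0.9337; S(1,+0) = 1.0300; S(1,+1) = 1.1362
  k=2: S(2,-2) = 0.8465; S(2,-1) = 0.9337; S(2,+0) = 1.0300; S(2,+1) = 1.1362; S(2,+2) = 1.2533
  k=3: S(3,-3) = 0.7673; S(3,-2) = 0.8465; S(3,-1) = 0.9337; S(3,+0) = 1.0300; S(3,+1) = 1.1362; S(3,+2) = 1.2533; S(3,+3) = 1.3826
Terminal payoffs V(N, j) = max(K - S_T, 0):
  V(3,-3) = 0.242664; V(3,-2) = 0.163547; V(3,-1) = 0.076273; V(3,+0) = 0.000000; V(3,+1) = 0.000000; V(3,+2) = 0.000000; V(3,+3) = 0.000000
Backward induction: V(k, j) = exp(-r*dt) * [p_u * V(k+1, j+1) + p_m * V(k+1, j) + p_d * V(k+1, j-1)]
  V(2,-2) = exp(-r*dt) * [p_u*0.076273 + p_m*0.163547 + p_d*0.242664] = 0.163296
  V(2,-1) = exp(-r*dt) * [p_u*0.000000 + p_m*0.076273 + p_d*0.163547] = 0.079216
  V(2,+0) = exp(-r*dt) * [p_u*0.000000 + p_m*0.000000 + p_d*0.076273] = 0.013235
  V(2,+1) = exp(-r*dt) * [p_u*0.000000 + p_m*0.000000 + p_d*0.000000] = 0.000000
  V(2,+2) = exp(-r*dt) * [p_u*0.000000 + p_m*0.000000 + p_d*0.000000] = 0.000000
  V(1,-1) = exp(-r*dt) * [p_u*0.013235 + p_m*0.079216 + p_d*0.163296] = 0.083248
  V(1,+0) = exp(-r*dt) * [p_u*0.000000 + p_m*0.013235 + p_d*0.079216] = 0.022568
  V(1,+1) = exp(-r*dt) * [p_u*0.000000 + p_m*0.000000 + p_d*0.013235] = 0.002297
  V(0,+0) = exp(-r*dt) * [p_u*0.002297 + p_m*0.022568 + p_d*0.083248] = 0.029854

Answer: Price = V(0,0) = 0.0299
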